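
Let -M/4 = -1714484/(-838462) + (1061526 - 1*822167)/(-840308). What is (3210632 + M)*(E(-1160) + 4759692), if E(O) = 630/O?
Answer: 22302842817037305465050199/1459458818756 ≈ 1.5282e+13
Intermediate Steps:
M = -620000597607/88070790787 (M = -4*(-1714484/(-838462) + (1061526 - 1*822167)/(-840308)) = -4*(-1714484*(-1/838462) + (1061526 - 822167)*(-1/840308)) = -4*(857242/419231 + 239359*(-1/840308)) = -4*(857242/419231 - 239359/840308) = -4*620000597607/352283163148 = -620000597607/88070790787 ≈ -7.0398)
(3210632 + M)*(E(-1160) + 4759692) = (3210632 - 620000597607/88070790787)*(630/(-1160) + 4759692) = 282762279165449777*(630*(-1/1160) + 4759692)/88070790787 = 282762279165449777*(-63/116 + 4759692)/88070790787 = (282762279165449777/88070790787)*(552124209/116) = 22302842817037305465050199/1459458818756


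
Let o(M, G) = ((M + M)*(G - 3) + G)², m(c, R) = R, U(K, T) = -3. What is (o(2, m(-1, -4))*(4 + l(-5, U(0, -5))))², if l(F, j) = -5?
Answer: 1048576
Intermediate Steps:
o(M, G) = (G + 2*M*(-3 + G))² (o(M, G) = ((2*M)*(-3 + G) + G)² = (2*M*(-3 + G) + G)² = (G + 2*M*(-3 + G))²)
(o(2, m(-1, -4))*(4 + l(-5, U(0, -5))))² = ((-4 - 6*2 + 2*(-4)*2)²*(4 - 5))² = ((-4 - 12 - 16)²*(-1))² = ((-32)²*(-1))² = (1024*(-1))² = (-1024)² = 1048576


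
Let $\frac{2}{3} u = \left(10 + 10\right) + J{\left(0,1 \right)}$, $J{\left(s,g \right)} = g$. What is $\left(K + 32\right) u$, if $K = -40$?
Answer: $-252$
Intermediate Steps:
$u = \frac{63}{2}$ ($u = \frac{3 \left(\left(10 + 10\right) + 1\right)}{2} = \frac{3 \left(20 + 1\right)}{2} = \frac{3}{2} \cdot 21 = \frac{63}{2} \approx 31.5$)
$\left(K + 32\right) u = \left(-40 + 32\right) \frac{63}{2} = \left(-8\right) \frac{63}{2} = -252$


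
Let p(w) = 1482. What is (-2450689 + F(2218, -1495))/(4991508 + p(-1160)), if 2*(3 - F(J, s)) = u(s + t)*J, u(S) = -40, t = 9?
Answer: -1203163/2496495 ≈ -0.48194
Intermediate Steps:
F(J, s) = 3 + 20*J (F(J, s) = 3 - (-20)*J = 3 + 20*J)
(-2450689 + F(2218, -1495))/(4991508 + p(-1160)) = (-2450689 + (3 + 20*2218))/(4991508 + 1482) = (-2450689 + (3 + 44360))/4992990 = (-2450689 + 44363)*(1/4992990) = -2406326*1/4992990 = -1203163/2496495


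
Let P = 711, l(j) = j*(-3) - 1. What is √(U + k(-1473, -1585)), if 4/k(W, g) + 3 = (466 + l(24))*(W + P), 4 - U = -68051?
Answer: √6103286864657979/299469 ≈ 260.87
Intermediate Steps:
l(j) = -1 - 3*j (l(j) = -3*j - 1 = -1 - 3*j)
U = 68055 (U = 4 - 1*(-68051) = 4 + 68051 = 68055)
k(W, g) = 4/(279420 + 393*W) (k(W, g) = 4/(-3 + (466 + (-1 - 3*24))*(W + 711)) = 4/(-3 + (466 + (-1 - 72))*(711 + W)) = 4/(-3 + (466 - 73)*(711 + W)) = 4/(-3 + 393*(711 + W)) = 4/(-3 + (279423 + 393*W)) = 4/(279420 + 393*W))
√(U + k(-1473, -1585)) = √(68055 + 4/(3*(93140 + 131*(-1473)))) = √(68055 + 4/(3*(93140 - 192963))) = √(68055 + (4/3)/(-99823)) = √(68055 + (4/3)*(-1/99823)) = √(68055 - 4/299469) = √(20380362791/299469) = √6103286864657979/299469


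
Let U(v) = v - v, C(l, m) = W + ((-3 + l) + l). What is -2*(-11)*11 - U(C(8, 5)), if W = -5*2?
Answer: 242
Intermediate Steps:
W = -10
C(l, m) = -13 + 2*l (C(l, m) = -10 + ((-3 + l) + l) = -10 + (-3 + 2*l) = -13 + 2*l)
U(v) = 0
-2*(-11)*11 - U(C(8, 5)) = -2*(-11)*11 - 1*0 = 22*11 + 0 = 242 + 0 = 242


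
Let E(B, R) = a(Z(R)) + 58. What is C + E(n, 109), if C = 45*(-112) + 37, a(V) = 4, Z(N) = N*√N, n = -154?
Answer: -4941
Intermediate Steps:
Z(N) = N^(3/2)
E(B, R) = 62 (E(B, R) = 4 + 58 = 62)
C = -5003 (C = -5040 + 37 = -5003)
C + E(n, 109) = -5003 + 62 = -4941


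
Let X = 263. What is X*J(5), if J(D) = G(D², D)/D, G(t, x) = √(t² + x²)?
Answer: 263*√26 ≈ 1341.0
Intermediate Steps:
J(D) = √(D² + D⁴)/D (J(D) = √((D²)² + D²)/D = √(D⁴ + D²)/D = √(D² + D⁴)/D)
X*J(5) = 263*(√(5² + 5⁴)/5) = 263*(√(25 + 625)/5) = 263*(√650/5) = 263*((5*√26)/5) = 263*√26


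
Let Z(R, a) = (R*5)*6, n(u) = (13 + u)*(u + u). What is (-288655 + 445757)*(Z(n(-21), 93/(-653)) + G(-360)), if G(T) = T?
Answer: 1527031440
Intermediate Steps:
n(u) = 2*u*(13 + u) (n(u) = (13 + u)*(2*u) = 2*u*(13 + u))
Z(R, a) = 30*R (Z(R, a) = (5*R)*6 = 30*R)
(-288655 + 445757)*(Z(n(-21), 93/(-653)) + G(-360)) = (-288655 + 445757)*(30*(2*(-21)*(13 - 21)) - 360) = 157102*(30*(2*(-21)*(-8)) - 360) = 157102*(30*336 - 360) = 157102*(10080 - 360) = 157102*9720 = 1527031440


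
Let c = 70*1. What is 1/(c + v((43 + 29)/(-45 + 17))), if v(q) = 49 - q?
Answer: 7/851 ≈ 0.0082256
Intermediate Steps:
c = 70
1/(c + v((43 + 29)/(-45 + 17))) = 1/(70 + (49 - (43 + 29)/(-45 + 17))) = 1/(70 + (49 - 72/(-28))) = 1/(70 + (49 - 72*(-1)/28)) = 1/(70 + (49 - 1*(-18/7))) = 1/(70 + (49 + 18/7)) = 1/(70 + 361/7) = 1/(851/7) = 7/851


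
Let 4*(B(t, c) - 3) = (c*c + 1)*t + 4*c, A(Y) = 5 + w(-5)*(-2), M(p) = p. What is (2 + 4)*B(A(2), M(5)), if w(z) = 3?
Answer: 9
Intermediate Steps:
A(Y) = -1 (A(Y) = 5 + 3*(-2) = 5 - 6 = -1)
B(t, c) = 3 + c + t*(1 + c²)/4 (B(t, c) = 3 + ((c*c + 1)*t + 4*c)/4 = 3 + ((c² + 1)*t + 4*c)/4 = 3 + ((1 + c²)*t + 4*c)/4 = 3 + (t*(1 + c²) + 4*c)/4 = 3 + (4*c + t*(1 + c²))/4 = 3 + (c + t*(1 + c²)/4) = 3 + c + t*(1 + c²)/4)
(2 + 4)*B(A(2), M(5)) = (2 + 4)*(3 + 5 + (¼)*(-1) + (¼)*(-1)*5²) = 6*(3 + 5 - ¼ + (¼)*(-1)*25) = 6*(3 + 5 - ¼ - 25/4) = 6*(3/2) = 9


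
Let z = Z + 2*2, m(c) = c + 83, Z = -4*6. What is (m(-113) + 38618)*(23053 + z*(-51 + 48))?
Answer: 891884444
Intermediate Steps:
Z = -24
m(c) = 83 + c
z = -20 (z = -24 + 2*2 = -24 + 4 = -20)
(m(-113) + 38618)*(23053 + z*(-51 + 48)) = ((83 - 113) + 38618)*(23053 - 20*(-51 + 48)) = (-30 + 38618)*(23053 - 20*(-3)) = 38588*(23053 + 60) = 38588*23113 = 891884444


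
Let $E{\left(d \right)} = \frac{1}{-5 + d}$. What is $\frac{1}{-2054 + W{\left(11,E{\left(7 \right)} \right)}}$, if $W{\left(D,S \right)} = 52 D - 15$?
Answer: $- \frac{1}{1497} \approx -0.000668$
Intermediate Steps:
$W{\left(D,S \right)} = -15 + 52 D$
$\frac{1}{-2054 + W{\left(11,E{\left(7 \right)} \right)}} = \frac{1}{-2054 + \left(-15 + 52 \cdot 11\right)} = \frac{1}{-2054 + \left(-15 + 572\right)} = \frac{1}{-2054 + 557} = \frac{1}{-1497} = - \frac{1}{1497}$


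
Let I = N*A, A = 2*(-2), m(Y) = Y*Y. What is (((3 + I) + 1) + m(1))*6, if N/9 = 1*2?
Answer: -402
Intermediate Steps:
m(Y) = Y²
N = 18 (N = 9*(1*2) = 9*2 = 18)
A = -4
I = -72 (I = 18*(-4) = -72)
(((3 + I) + 1) + m(1))*6 = (((3 - 72) + 1) + 1²)*6 = ((-69 + 1) + 1)*6 = (-68 + 1)*6 = -67*6 = -402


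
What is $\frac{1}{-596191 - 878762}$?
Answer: $- \frac{1}{1474953} \approx -6.7799 \cdot 10^{-7}$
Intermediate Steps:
$\frac{1}{-596191 - 878762} = \frac{1}{-1474953} = - \frac{1}{1474953}$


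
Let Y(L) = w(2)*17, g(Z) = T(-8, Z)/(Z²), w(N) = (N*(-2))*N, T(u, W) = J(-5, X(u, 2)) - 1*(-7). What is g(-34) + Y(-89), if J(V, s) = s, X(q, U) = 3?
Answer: -78603/578 ≈ -135.99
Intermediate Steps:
T(u, W) = 10 (T(u, W) = 3 - 1*(-7) = 3 + 7 = 10)
w(N) = -2*N² (w(N) = (-2*N)*N = -2*N²)
g(Z) = 10/Z² (g(Z) = 10/(Z²) = 10/Z²)
Y(L) = -136 (Y(L) = -2*2²*17 = -2*4*17 = -8*17 = -136)
g(-34) + Y(-89) = 10/(-34)² - 136 = 10*(1/1156) - 136 = 5/578 - 136 = -78603/578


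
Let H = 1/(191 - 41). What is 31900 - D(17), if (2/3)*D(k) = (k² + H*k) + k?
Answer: 3144083/100 ≈ 31441.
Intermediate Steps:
H = 1/150 ≈ 0.0066667
D(k) = 3*k²/2 + 151*k/100 (D(k) = 3*((k² + k/150) + k)/2 = 3*(k² + 151*k/150)/2 = 3*k²/2 + 151*k/100)
31900 - D(17) = 31900 - 17*(151 + 150*17)/100 = 31900 - 17*(151 + 2550)/100 = 31900 - 17*2701/100 = 31900 - 1*45917/100 = 31900 - 45917/100 = 3144083/100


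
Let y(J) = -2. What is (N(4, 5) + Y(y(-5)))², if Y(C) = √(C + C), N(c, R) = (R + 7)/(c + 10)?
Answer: -160/49 + 24*I/7 ≈ -3.2653 + 3.4286*I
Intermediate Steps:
N(c, R) = (7 + R)/(10 + c)
Y(C) = √2*√C (Y(C) = √(2*C) = √2*√C)
(N(4, 5) + Y(y(-5)))² = ((7 + 5)/(10 + 4) + √2*√(-2))² = (12/14 + √2*(I*√2))² = ((1/14)*12 + 2*I)² = (6/7 + 2*I)²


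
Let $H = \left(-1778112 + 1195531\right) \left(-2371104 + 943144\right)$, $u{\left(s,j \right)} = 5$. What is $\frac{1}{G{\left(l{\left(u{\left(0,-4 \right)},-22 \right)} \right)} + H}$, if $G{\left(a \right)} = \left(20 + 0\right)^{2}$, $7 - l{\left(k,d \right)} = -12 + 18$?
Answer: $\frac{1}{831902365160} \approx 1.2021 \cdot 10^{-12}$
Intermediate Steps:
$l{\left(k,d \right)} = 1$ ($l{\left(k,d \right)} = 7 - \left(-12 + 18\right) = 7 - 6 = 1$)
$H = 831902364760$ ($H = \left(-582581\right) \left(-1427960\right) = 831902364760$)
$G{\left(a \right)} = 400$ ($G{\left(a \right)} = 20^{2} = 400$)
$\frac{1}{G{\left(l{\left(u{\left(0,-4 \right)},-22 \right)} \right)} + H} = \frac{1}{400 + 831902364760} = \frac{1}{831902365160}$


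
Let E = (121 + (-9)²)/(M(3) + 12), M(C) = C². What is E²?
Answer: 40804/441 ≈ 92.526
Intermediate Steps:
E = 202/21 (E = (121 + (-9)²)/(3² + 12) = (121 + 81)/(9 + 12) = 202/21 ≈ 9.6190)
E² = (202/21)² = 40804/441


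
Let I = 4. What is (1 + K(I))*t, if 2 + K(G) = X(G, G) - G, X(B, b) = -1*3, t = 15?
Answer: -120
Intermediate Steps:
X(B, b) = -3
K(G) = -5 - G (K(G) = -2 + (-3 - G) = -5 - G)
(1 + K(I))*t = (1 + (-5 - 1*4))*15 = (1 + (-5 - 4))*15 = (1 - 9)*15 = -8*15 = -120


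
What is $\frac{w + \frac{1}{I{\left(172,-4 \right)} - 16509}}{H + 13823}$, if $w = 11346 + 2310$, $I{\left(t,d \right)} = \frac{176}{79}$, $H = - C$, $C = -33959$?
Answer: $\frac{2543985983}{8901342910} \approx 0.2858$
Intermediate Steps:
$H = 33959$ ($H = \left(-1\right) \left(-33959\right) = 33959$)
$I{\left(t,d \right)} = \frac{176}{79}$ ($I{\left(t,d \right)} = 176 \cdot \frac{1}{79} = \frac{176}{79}$)
$w = 13656$
$\frac{w + \frac{1}{I{\left(172,-4 \right)} - 16509}}{H + 13823} = \frac{13656 + \frac{1}{\frac{176}{79} - 16509}}{33959 + 13823} = \frac{13656 + \frac{1}{- \frac{1304035}{79}}}{47782} = \left(13656 - \frac{79}{1304035}\right) \frac{1}{47782} = \frac{17807901881}{1304035} \cdot \frac{1}{47782} = \frac{2543985983}{8901342910}$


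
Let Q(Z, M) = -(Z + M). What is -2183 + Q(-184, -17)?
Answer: -1982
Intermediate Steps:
Q(Z, M) = -M - Z (Q(Z, M) = -(M + Z) = -M - Z)
-2183 + Q(-184, -17) = -2183 + (-1*(-17) - 1*(-184)) = -2183 + (17 + 184) = -2183 + 201 = -1982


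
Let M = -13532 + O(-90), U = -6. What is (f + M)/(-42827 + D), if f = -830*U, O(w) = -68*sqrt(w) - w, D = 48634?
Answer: -8462/5807 - 204*I*sqrt(10)/5807 ≈ -1.4572 - 0.11109*I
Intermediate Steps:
O(w) = -w - 68*sqrt(w)
f = 4980 (f = -830*(-6) = 4980)
M = -13442 - 204*I*sqrt(10) (M = -13532 + (-1*(-90) - 204*I*sqrt(10)) = -13532 + (90 - 204*I*sqrt(10)) = -13442 - 204*I*sqrt(10) ≈ -13442.0 - 645.1*I)
(f + M)/(-42827 + D) = (4980 + (-13442 - 204*I*sqrt(10)))/(-42827 + 48634) = (-8462 - 204*I*sqrt(10))/5807 = (-8462 - 204*I*sqrt(10))*(1/5807) = -8462/5807 - 204*I*sqrt(10)/5807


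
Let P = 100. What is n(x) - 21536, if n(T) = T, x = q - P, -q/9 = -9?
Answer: -21555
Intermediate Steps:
q = 81 (q = -9*(-9) = 81)
x = -19 (x = 81 - 1*100 = 81 - 100 = -19)
n(x) - 21536 = -19 - 21536 = -21555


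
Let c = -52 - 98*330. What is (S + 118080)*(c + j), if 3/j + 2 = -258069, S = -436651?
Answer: 242097621217435/23461 ≈ 1.0319e+10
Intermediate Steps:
j = -3/258071 (j = 3/(-2 - 258069) = 3/(-258071) = 3*(-1/258071) = -3/258071 ≈ -1.1625e-5)
c = -32392 (c = -52 - 32340 = -32392)
(S + 118080)*(c + j) = (-436651 + 118080)*(-32392 - 3/258071) = -318571*(-8359435835/258071) = 242097621217435/23461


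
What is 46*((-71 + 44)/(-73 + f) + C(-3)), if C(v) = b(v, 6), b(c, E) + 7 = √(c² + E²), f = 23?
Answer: -7429/25 + 138*√5 ≈ 11.417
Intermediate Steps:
b(c, E) = -7 + √(E² + c²) (b(c, E) = -7 + √(c² + E²) = -7 + √(E² + c²))
C(v) = -7 + √(36 + v²) (C(v) = -7 + √(6² + v²) = -7 + √(36 + v²))
46*((-71 + 44)/(-73 + f) + C(-3)) = 46*((-71 + 44)/(-73 + 23) + (-7 + √(36 + (-3)²))) = 46*(-27/(-50) + (-7 + √(36 + 9))) = 46*(-27*(-1/50) + (-7 + √45)) = 46*(27/50 + (-7 + 3*√5)) = 46*(-323/50 + 3*√5) = -7429/25 + 138*√5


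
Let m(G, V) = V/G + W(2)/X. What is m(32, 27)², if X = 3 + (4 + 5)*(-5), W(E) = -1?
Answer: 339889/451584 ≈ 0.75266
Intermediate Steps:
X = -42 (X = 3 + 9*(-5) = 3 - 45 = -42)
m(G, V) = 1/42 + V/G (m(G, V) = V/G - 1/(-42) = V/G - 1*(-1/42) = V/G + 1/42 = 1/42 + V/G)
m(32, 27)² = ((27 + (1/42)*32)/32)² = ((27 + 16/21)/32)² = ((1/32)*(583/21))² = (583/672)² = 339889/451584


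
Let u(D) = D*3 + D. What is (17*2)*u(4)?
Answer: 544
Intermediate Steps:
u(D) = 4*D (u(D) = 3*D + D = 4*D)
(17*2)*u(4) = (17*2)*(4*4) = 34*16 = 544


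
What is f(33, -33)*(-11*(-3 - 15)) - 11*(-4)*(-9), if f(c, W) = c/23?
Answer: -2574/23 ≈ -111.91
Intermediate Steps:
f(c, W) = c/23 (f(c, W) = c*(1/23) = c/23)
f(33, -33)*(-11*(-3 - 15)) - 11*(-4)*(-9) = ((1/23)*33)*(-11*(-3 - 15)) - 11*(-4)*(-9) = 33*(-11*(-18))/23 + 44*(-9) = (33/23)*198 - 396 = 6534/23 - 396 = -2574/23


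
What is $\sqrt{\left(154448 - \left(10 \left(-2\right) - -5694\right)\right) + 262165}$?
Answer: $\sqrt{410939} \approx 641.04$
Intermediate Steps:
$\sqrt{\left(154448 - \left(10 \left(-2\right) - -5694\right)\right) + 262165} = \sqrt{\left(154448 - \left(-20 + 5694\right)\right) + 262165} = \sqrt{\left(154448 - 5674\right) + 262165} = \sqrt{148774 + 262165} = \sqrt{410939}$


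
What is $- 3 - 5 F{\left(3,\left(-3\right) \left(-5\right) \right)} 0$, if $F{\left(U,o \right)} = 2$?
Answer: $0$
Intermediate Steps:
$- 3 - 5 F{\left(3,\left(-3\right) \left(-5\right) \right)} 0 = - 3 \left(-5\right) 2 \cdot 0 = - 3 \left(\left(-10\right) 0\right) = \left(-3\right) 0 = 0$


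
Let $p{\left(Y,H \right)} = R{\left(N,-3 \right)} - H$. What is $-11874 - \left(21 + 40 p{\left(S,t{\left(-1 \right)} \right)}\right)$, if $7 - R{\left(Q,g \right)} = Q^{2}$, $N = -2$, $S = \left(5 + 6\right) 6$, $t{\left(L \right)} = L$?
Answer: $-12055$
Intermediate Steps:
$S = 66$ ($S = 11 \cdot 6 = 66$)
$R{\left(Q,g \right)} = 7 - Q^{2}$
$p{\left(Y,H \right)} = 3 - H$ ($p{\left(Y,H \right)} = \left(7 - \left(-2\right)^{2}\right) - H = \left(7 - 4\right) - H = 3 - H$)
$-11874 - \left(21 + 40 p{\left(S,t{\left(-1 \right)} \right)}\right) = -11874 - \left(21 + 40 \left(3 - -1\right)\right) = -11874 - \left(21 + 40 \left(3 + 1\right)\right) = -11874 - \left(21 + 40 \cdot 4\right) = -11874 - \left(21 + 160\right) = -11874 - 181 = -12055$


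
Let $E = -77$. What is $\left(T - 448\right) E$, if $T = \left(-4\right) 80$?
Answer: $59136$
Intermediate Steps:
$T = -320$
$\left(T - 448\right) E = \left(-320 - 448\right) \left(-77\right) = \left(-768\right) \left(-77\right) = 59136$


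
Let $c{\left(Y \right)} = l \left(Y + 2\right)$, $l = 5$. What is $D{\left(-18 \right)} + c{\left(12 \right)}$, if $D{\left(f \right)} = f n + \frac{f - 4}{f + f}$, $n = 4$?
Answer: $- \frac{25}{18} \approx -1.3889$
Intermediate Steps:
$c{\left(Y \right)} = 10 + 5 Y$ ($c{\left(Y \right)} = 5 \left(Y + 2\right) = 5 \left(2 + Y\right) = 10 + 5 Y$)
$D{\left(f \right)} = 4 f + \frac{-4 + f}{2 f}$ ($D{\left(f \right)} = f 4 + \frac{f - 4}{f + f} = 4 f + \frac{-4 + f}{2 f}$)
$D{\left(-18 \right)} + c{\left(12 \right)} = \left(\frac{1}{2} - \frac{2}{-18} + 4 \left(-18\right)\right) + \left(10 + 5 \cdot 12\right) = \left(\frac{1}{2} - - \frac{1}{9} - 72\right) + \left(10 + 60\right) = \left(\frac{1}{2} + \frac{1}{9} - 72\right) + 70 = - \frac{1285}{18} + 70 = - \frac{25}{18}$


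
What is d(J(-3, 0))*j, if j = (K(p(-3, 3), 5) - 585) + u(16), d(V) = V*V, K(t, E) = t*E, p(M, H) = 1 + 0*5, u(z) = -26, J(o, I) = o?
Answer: -5454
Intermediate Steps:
p(M, H) = 1 (p(M, H) = 1 + 0 = 1)
K(t, E) = E*t
d(V) = V²
j = -606 (j = (5*1 - 585) - 26 = (5 - 585) - 26 = -580 - 26 = -606)
d(J(-3, 0))*j = (-3)²*(-606) = 9*(-606) = -5454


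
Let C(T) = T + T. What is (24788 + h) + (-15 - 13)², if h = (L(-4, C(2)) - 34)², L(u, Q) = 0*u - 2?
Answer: 26868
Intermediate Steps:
C(T) = 2*T
L(u, Q) = -2 (L(u, Q) = 0 - 2 = -2)
h = 1296 (h = (-2 - 34)² = (-36)² = 1296)
(24788 + h) + (-15 - 13)² = (24788 + 1296) + (-15 - 13)² = 26084 + (-28)² = 26084 + 784 = 26868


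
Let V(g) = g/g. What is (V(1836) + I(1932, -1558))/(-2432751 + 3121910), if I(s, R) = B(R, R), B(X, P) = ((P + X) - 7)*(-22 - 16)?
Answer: 118675/689159 ≈ 0.17220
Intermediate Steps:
B(X, P) = 266 - 38*P - 38*X (B(X, P) = (-7 + P + X)*(-38) = 266 - 38*P - 38*X)
I(s, R) = 266 - 76*R (I(s, R) = 266 - 38*R - 38*R = 266 - 76*R)
V(g) = 1
(V(1836) + I(1932, -1558))/(-2432751 + 3121910) = (1 + (266 - 76*(-1558)))/(-2432751 + 3121910) = (1 + (266 + 118408))/689159 = (1 + 118674)*(1/689159) = 118675*(1/689159) = 118675/689159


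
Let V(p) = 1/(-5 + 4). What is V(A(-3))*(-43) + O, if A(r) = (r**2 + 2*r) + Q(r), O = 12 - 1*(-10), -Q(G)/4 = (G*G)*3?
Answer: 65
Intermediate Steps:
Q(G) = -12*G**2 (Q(G) = -4*G*G*3 = -4*G**2*3 = -12*G**2)
O = 22 (O = 12 + 10 = 22)
A(r) = -11*r**2 + 2*r (A(r) = (r**2 + 2*r) - 12*r**2 = -11*r**2 + 2*r)
V(p) = -1 (V(p) = 1/(-1) = -1)
V(A(-3))*(-43) + O = -1*(-43) + 22 = 43 + 22 = 65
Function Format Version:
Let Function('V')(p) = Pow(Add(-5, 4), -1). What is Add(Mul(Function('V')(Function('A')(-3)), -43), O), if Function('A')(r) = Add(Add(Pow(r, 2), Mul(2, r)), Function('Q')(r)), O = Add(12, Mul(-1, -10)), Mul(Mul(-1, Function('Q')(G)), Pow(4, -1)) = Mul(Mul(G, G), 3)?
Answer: 65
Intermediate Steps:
Function('Q')(G) = Mul(-12, Pow(G, 2)) (Function('Q')(G) = Mul(-4, Mul(Mul(G, G), 3)) = Mul(-4, Mul(Pow(G, 2), 3)) = Mul(-4, Mul(3, Pow(G, 2))) = Mul(-12, Pow(G, 2)))
O = 22 (O = Add(12, 10) = 22)
Function('A')(r) = Add(Mul(-11, Pow(r, 2)), Mul(2, r)) (Function('A')(r) = Add(Add(Pow(r, 2), Mul(2, r)), Mul(-12, Pow(r, 2))) = Add(Mul(-11, Pow(r, 2)), Mul(2, r)))
Function('V')(p) = -1 (Function('V')(p) = Pow(-1, -1) = -1)
Add(Mul(Function('V')(Function('A')(-3)), -43), O) = Add(Mul(-1, -43), 22) = Add(43, 22) = 65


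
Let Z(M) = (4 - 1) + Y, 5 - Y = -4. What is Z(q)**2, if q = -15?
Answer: 144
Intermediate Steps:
Y = 9 (Y = 5 - 1*(-4) = 5 + 4 = 9)
Z(M) = 12 (Z(M) = (4 - 1) + 9 = 3 + 9 = 12)
Z(q)**2 = 12**2 = 144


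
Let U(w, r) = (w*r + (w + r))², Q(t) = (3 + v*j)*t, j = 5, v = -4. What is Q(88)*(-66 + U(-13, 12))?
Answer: -36776168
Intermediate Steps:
Q(t) = -17*t (Q(t) = (3 - 4*5)*t = (3 - 20)*t = -17*t)
U(w, r) = (r + w + r*w)² (U(w, r) = (r*w + (r + w))² = (r + w + r*w)²)
Q(88)*(-66 + U(-13, 12)) = (-17*88)*(-66 + (12 - 13 + 12*(-13))²) = -1496*(-66 + (12 - 13 - 156)²) = -1496*(-66 + (-157)²) = -1496*(-66 + 24649) = -1496*24583 = -36776168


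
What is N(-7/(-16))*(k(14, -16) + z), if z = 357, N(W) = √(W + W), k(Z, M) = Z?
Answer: 371*√14/4 ≈ 347.04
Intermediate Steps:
N(W) = √2*√W (N(W) = √(2*W) = √2*√W)
N(-7/(-16))*(k(14, -16) + z) = (√2*√(-7/(-16)))*(14 + 357) = (√2*√(-7*(-1/16)))*371 = (√2*√(7/16))*371 = (√2*(√7/4))*371 = (√14/4)*371 = 371*√14/4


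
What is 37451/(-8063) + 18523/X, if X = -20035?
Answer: -899681734/161542205 ≈ -5.5693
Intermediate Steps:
37451/(-8063) + 18523/X = 37451/(-8063) + 18523/(-20035) = 37451*(-1/8063) + 18523*(-1/20035) = -37451/8063 - 18523/20035 = -899681734/161542205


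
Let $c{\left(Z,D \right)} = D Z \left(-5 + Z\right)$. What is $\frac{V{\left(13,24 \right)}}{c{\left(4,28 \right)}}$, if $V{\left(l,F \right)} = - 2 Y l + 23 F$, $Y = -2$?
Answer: $- \frac{151}{28} \approx -5.3929$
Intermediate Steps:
$V{\left(l,F \right)} = 4 l + 23 F$ ($V{\left(l,F \right)} = \left(-2\right) \left(-2\right) l + 23 F = 4 l + 23 F$)
$c{\left(Z,D \right)} = D Z \left(-5 + Z\right)$
$\frac{V{\left(13,24 \right)}}{c{\left(4,28 \right)}} = \frac{4 \cdot 13 + 23 \cdot 24}{28 \cdot 4 \left(-5 + 4\right)} = \frac{52 + 552}{28 \cdot 4 \left(-1\right)} = \frac{604}{-112} = 604 \left(- \frac{1}{112}\right) = - \frac{151}{28}$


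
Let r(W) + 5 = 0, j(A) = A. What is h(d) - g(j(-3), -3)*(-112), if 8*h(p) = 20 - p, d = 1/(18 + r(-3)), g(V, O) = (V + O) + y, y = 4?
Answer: -23037/104 ≈ -221.51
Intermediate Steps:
g(V, O) = 4 + O + V (g(V, O) = (V + O) + 4 = (O + V) + 4 = 4 + O + V)
r(W) = -5 (r(W) = -5 + 0 = -5)
d = 1/13 (d = 1/(18 - 5) = 1/13 ≈ 0.076923)
h(p) = 5/2 - p/8 (h(p) = (20 - p)/8 = 5/2 - p/8)
h(d) - g(j(-3), -3)*(-112) = (5/2 - 1/8*1/13) - (4 - 3 - 3)*(-112) = (5/2 - 1/104) - (-2)*(-112) = 259/104 - 1*224 = 259/104 - 224 = -23037/104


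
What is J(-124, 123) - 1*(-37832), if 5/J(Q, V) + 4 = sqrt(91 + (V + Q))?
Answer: 1399794/37 + 15*sqrt(10)/74 ≈ 37833.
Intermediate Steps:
J(Q, V) = 5/(-4 + sqrt(91 + Q + V)) (J(Q, V) = 5/(-4 + sqrt(91 + (V + Q))) = 5/(-4 + sqrt(91 + (Q + V))) = 5/(-4 + sqrt(91 + Q + V)))
J(-124, 123) - 1*(-37832) = 5/(-4 + sqrt(91 - 124 + 123)) - 1*(-37832) = 5/(-4 + sqrt(90)) + 37832 = 5/(-4 + 3*sqrt(10)) + 37832 = 37832 + 5/(-4 + 3*sqrt(10))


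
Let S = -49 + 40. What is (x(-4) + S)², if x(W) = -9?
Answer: 324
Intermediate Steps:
S = -9
(x(-4) + S)² = (-9 - 9)² = (-18)² = 324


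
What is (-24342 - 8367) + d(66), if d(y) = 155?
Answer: -32554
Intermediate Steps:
(-24342 - 8367) + d(66) = (-24342 - 8367) + 155 = -32709 + 155 = -32554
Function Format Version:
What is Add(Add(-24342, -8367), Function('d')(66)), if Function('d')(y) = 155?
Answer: -32554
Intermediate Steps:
Add(Add(-24342, -8367), Function('d')(66)) = Add(Add(-24342, -8367), 155) = Add(-32709, 155) = -32554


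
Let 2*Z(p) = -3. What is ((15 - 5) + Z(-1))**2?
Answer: 289/4 ≈ 72.250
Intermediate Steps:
Z(p) = -3/2 (Z(p) = (1/2)*(-3) = -3/2)
((15 - 5) + Z(-1))**2 = ((15 - 5) - 3/2)**2 = (10 - 3/2)**2 = (17/2)**2 = 289/4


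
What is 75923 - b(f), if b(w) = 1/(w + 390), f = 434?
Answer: 62560551/824 ≈ 75923.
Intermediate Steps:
b(w) = 1/(390 + w)
75923 - b(f) = 75923 - 1/(390 + 434) = 75923 - 1/824 = 62560551/824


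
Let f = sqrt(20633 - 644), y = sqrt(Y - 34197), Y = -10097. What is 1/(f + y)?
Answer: 1/(3*sqrt(2221) + I*sqrt(44294)) ≈ 0.0021994 - 0.003274*I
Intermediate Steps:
y = I*sqrt(44294) (y = sqrt(-10097 - 34197) = sqrt(-44294) = I*sqrt(44294) ≈ 210.46*I)
f = 3*sqrt(2221) (f = sqrt(19989) = 3*sqrt(2221) ≈ 141.38)
1/(f + y) = 1/(3*sqrt(2221) + I*sqrt(44294))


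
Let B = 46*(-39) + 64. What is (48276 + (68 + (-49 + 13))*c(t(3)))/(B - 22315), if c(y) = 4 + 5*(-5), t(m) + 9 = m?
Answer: -15868/8015 ≈ -1.9798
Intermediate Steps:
t(m) = -9 + m
c(y) = -21 (c(y) = 4 - 25 = -21)
B = -1730 (B = -1794 + 64 = -1730)
(48276 + (68 + (-49 + 13))*c(t(3)))/(B - 22315) = (48276 + (68 + (-49 + 13))*(-21))/(-1730 - 22315) = (48276 + (68 - 36)*(-21))/(-24045) = (48276 + 32*(-21))*(-1/24045) = (48276 - 672)*(-1/24045) = 47604*(-1/24045) = -15868/8015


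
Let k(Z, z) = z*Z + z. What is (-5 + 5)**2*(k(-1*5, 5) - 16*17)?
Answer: 0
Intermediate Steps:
k(Z, z) = z + Z*z (k(Z, z) = Z*z + z = z + Z*z)
(-5 + 5)**2*(k(-1*5, 5) - 16*17) = (-5 + 5)**2*(5*(1 - 1*5) - 16*17) = 0**2*(5*(1 - 5) - 272) = 0*(5*(-4) - 272) = 0*(-20 - 272) = 0*(-292) = 0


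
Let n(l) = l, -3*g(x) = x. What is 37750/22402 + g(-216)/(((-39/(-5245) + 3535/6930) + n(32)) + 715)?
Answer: 15490275485095/8695385998837 ≈ 1.7814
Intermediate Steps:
g(x) = -x/3
37750/22402 + g(-216)/(((-39/(-5245) + 3535/6930) + n(32)) + 715) = 37750/22402 + (-⅓*(-216))/(((-39/(-5245) + 3535/6930) + 32) + 715) = 37750*(1/22402) + 72/(((-39*(-1/5245) + 3535*(1/6930)) + 32) + 715) = 18875/11201 + 72/(((39/5245 + 101/198) + 32) + 715) = 18875/11201 + 72/((537467/1038510 + 32) + 715) = 18875/11201 + 72/(33769787/1038510 + 715) = 18875/11201 + 72/(776304437/1038510) = 18875/11201 + 72*(1038510/776304437) = 18875/11201 + 74772720/776304437 = 15490275485095/8695385998837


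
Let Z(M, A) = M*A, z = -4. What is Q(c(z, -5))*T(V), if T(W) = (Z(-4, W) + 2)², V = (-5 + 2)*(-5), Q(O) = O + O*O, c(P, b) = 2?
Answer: 20184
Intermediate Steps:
Z(M, A) = A*M
Q(O) = O + O²
V = 15 (V = -3*(-5) = 15)
T(W) = (2 - 4*W)² (T(W) = (W*(-4) + 2)² = (-4*W + 2)² = (2 - 4*W)²)
Q(c(z, -5))*T(V) = (2*(1 + 2))*(4*(1 - 2*15)²) = (2*3)*(4*(1 - 30)²) = 6*(4*(-29)²) = 6*(4*841) = 6*3364 = 20184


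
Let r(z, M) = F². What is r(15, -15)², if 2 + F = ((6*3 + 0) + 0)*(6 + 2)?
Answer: 406586896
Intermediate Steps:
F = 142 (F = -2 + ((6*3 + 0) + 0)*(6 + 2) = -2 + ((18 + 0) + 0)*8 = -2 + (18 + 0)*8 = -2 + 18*8 = -2 + 144 = 142)
r(z, M) = 20164 (r(z, M) = 142² = 20164)
r(15, -15)² = 20164² = 406586896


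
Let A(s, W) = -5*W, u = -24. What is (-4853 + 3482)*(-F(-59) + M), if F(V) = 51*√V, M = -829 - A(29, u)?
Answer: 1301079 + 69921*I*√59 ≈ 1.3011e+6 + 5.3707e+5*I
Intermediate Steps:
M = -949 (M = -829 - (-5)*(-24) = -829 - 1*120 = -829 - 120 = -949)
(-4853 + 3482)*(-F(-59) + M) = (-4853 + 3482)*(-51*√(-59) - 949) = -1371*(-51*I*√59 - 949) = -1371*(-949 - 51*I*√59) = 1301079 + 69921*I*√59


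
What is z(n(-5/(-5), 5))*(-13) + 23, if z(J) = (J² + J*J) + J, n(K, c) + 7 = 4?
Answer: -172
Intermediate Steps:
n(K, c) = -3 (n(K, c) = -7 + 4 = -3)
z(J) = J + 2*J² (z(J) = (J² + J²) + J = 2*J² + J = J + 2*J²)
z(n(-5/(-5), 5))*(-13) + 23 = -3*(1 + 2*(-3))*(-13) + 23 = -3*(1 - 6)*(-13) + 23 = -3*(-5)*(-13) + 23 = 15*(-13) + 23 = -195 + 23 = -172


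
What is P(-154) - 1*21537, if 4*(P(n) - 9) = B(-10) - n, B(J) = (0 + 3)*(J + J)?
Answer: -43009/2 ≈ -21505.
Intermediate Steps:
B(J) = 6*J (B(J) = 3*(2*J) = 6*J)
P(n) = -6 - n/4 (P(n) = 9 + (6*(-10) - n)/4 = 9 + (-60 - n)/4 = 9 + (-15 - n/4) = -6 - n/4)
P(-154) - 1*21537 = (-6 - ¼*(-154)) - 1*21537 = (-6 + 77/2) - 21537 = 65/2 - 21537 = -43009/2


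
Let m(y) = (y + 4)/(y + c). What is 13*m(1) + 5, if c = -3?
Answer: -55/2 ≈ -27.500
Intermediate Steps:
m(y) = (4 + y)/(-3 + y) (m(y) = (y + 4)/(y - 3) = (4 + y)/(-3 + y))
13*m(1) + 5 = 13*((4 + 1)/(-3 + 1)) + 5 = 13*(5/(-2)) + 5 = 13*(-1/2*5) + 5 = 13*(-5/2) + 5 = -65/2 + 5 = -55/2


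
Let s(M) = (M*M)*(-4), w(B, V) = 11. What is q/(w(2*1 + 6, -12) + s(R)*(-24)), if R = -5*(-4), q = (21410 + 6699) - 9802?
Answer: 18307/38411 ≈ 0.47661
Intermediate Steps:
q = 18307 (q = 28109 - 9802 = 18307)
R = 20
s(M) = -4*M² (s(M) = M²*(-4) = -4*M²)
q/(w(2*1 + 6, -12) + s(R)*(-24)) = 18307/(11 - 4*20²*(-24)) = 18307/(11 - 4*400*(-24)) = 18307/(11 - 1600*(-24)) = 18307/(11 + 38400) = 18307/38411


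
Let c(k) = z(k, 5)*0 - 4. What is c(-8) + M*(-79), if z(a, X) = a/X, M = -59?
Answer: 4657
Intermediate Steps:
c(k) = -4 (c(k) = (k/5)*0 - 4 = 0 - 4 = -4)
c(-8) + M*(-79) = -4 - 59*(-79) = -4 + 4661 = 4657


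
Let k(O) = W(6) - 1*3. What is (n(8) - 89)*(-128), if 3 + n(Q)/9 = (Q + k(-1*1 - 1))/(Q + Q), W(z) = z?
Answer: 14056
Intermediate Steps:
k(O) = 3 (k(O) = 6 - 1*3 = 6 - 3 = 3)
n(Q) = -27 + 9*(3 + Q)/(2*Q) (n(Q) = -27 + 9*((Q + 3)/(Q + Q)) = -27 + 9*((3 + Q)/((2*Q))) = -27 + 9*((3 + Q)*(1/(2*Q))) = -27 + 9*((3 + Q)/(2*Q)) = -27 + 9*(3 + Q)/(2*Q))
(n(8) - 89)*(-128) = ((9/2)*(3 - 5*8)/8 - 89)*(-128) = ((9/2)*(⅛)*(3 - 40) - 89)*(-128) = ((9/2)*(⅛)*(-37) - 89)*(-128) = (-333/16 - 89)*(-128) = -1757/16*(-128) = 14056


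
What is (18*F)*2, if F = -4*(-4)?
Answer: 576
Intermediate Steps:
F = 16
(18*F)*2 = (18*16)*2 = 288*2 = 576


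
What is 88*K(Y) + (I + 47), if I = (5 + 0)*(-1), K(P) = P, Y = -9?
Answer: -750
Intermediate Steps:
I = -5 (I = 5*(-1) = -5)
88*K(Y) + (I + 47) = 88*(-9) + (-5 + 47) = -792 + 42 = -750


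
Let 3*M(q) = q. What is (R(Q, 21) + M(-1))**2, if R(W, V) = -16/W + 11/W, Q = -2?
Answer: 169/36 ≈ 4.6944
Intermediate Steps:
M(q) = q/3
R(W, V) = -5/W
(R(Q, 21) + M(-1))**2 = (-5/(-2) + (1/3)*(-1))**2 = (-5*(-1/2) - 1/3)**2 = (5/2 - 1/3)**2 = (13/6)**2 = 169/36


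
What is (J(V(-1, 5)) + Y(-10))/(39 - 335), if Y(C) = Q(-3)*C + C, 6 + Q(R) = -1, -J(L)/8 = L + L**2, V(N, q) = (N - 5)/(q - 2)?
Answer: -11/74 ≈ -0.14865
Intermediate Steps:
V(N, q) = (-5 + N)/(-2 + q)
J(L) = -8*L - 8*L**2 (J(L) = -8*(L + L**2) = -8*L - 8*L**2)
Q(R) = -7 (Q(R) = -6 - 1 = -7)
Y(C) = -6*C (Y(C) = -7*C + C = -6*C)
(J(V(-1, 5)) + Y(-10))/(39 - 335) = (-8*(-5 - 1)/(-2 + 5)*(1 + (-5 - 1)/(-2 + 5)) - 6*(-10))/(39 - 335) = (-8*-6/3*(1 - 6/3) + 60)/(-296) = (-8*(1/3)*(-6)*(1 + (1/3)*(-6)) + 60)*(-1/296) = (-8*(-2)*(1 - 2) + 60)*(-1/296) = (-8*(-2)*(-1) + 60)*(-1/296) = (-16 + 60)*(-1/296) = 44*(-1/296) = -11/74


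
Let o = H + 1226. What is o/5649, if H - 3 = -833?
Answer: 132/1883 ≈ 0.070101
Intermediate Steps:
H = -830 (H = 3 - 833 = -830)
o = 396 (o = -830 + 1226 = 396)
o/5649 = 396/5649 = 396*(1/5649) = 132/1883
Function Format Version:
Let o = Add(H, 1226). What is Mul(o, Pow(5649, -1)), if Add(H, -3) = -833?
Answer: Rational(132, 1883) ≈ 0.070101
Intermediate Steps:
H = -830 (H = Add(3, -833) = -830)
o = 396 (o = Add(-830, 1226) = 396)
Mul(o, Pow(5649, -1)) = Mul(396, Pow(5649, -1)) = Mul(396, Rational(1, 5649)) = Rational(132, 1883)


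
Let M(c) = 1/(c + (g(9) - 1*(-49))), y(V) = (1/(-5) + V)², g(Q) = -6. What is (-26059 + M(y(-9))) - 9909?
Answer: -114773863/3191 ≈ -35968.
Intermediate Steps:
y(V) = (-⅕ + V)²
M(c) = 1/(43 + c) (M(c) = 1/(c + (-6 - 1*(-49))) = 1/(c + (-6 + 49)) = 1/(c + 43) = 1/(43 + c))
(-26059 + M(y(-9))) - 9909 = (-26059 + 1/(43 + (-1 + 5*(-9))²/25)) - 9909 = (-26059 + 1/(43 + (-1 - 45)²/25)) - 9909 = (-26059 + 1/(43 + (1/25)*(-46)²)) - 9909 = (-26059 + 1/(43 + (1/25)*2116)) - 9909 = (-26059 + 1/(43 + 2116/25)) - 9909 = (-26059 + 1/(3191/25)) - 9909 = (-26059 + 25/3191) - 9909 = -83154244/3191 - 9909 = -114773863/3191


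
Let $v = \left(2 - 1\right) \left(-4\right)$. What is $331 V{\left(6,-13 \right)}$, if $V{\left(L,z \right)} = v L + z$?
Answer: $-12247$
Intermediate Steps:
$v = -4$ ($v = 1 \left(-4\right) = -4$)
$V{\left(L,z \right)} = z - 4 L$ ($V{\left(L,z \right)} = - 4 L + z = z - 4 L$)
$331 V{\left(6,-13 \right)} = 331 \left(-13 - 24\right) = 331 \left(-37\right) = -12247$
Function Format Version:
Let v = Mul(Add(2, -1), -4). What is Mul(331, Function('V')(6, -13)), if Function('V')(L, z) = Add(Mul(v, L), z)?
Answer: -12247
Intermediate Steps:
v = -4 (v = Mul(1, -4) = -4)
Function('V')(L, z) = Add(z, Mul(-4, L)) (Function('V')(L, z) = Add(Mul(-4, L), z) = Add(z, Mul(-4, L)))
Mul(331, Function('V')(6, -13)) = Mul(331, Add(-13, Mul(-4, 6))) = Mul(331, Add(-13, -24)) = Mul(331, -37) = -12247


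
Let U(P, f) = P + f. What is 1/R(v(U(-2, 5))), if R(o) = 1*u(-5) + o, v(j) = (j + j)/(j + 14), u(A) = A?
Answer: -17/79 ≈ -0.21519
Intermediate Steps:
v(j) = 2*j/(14 + j) (v(j) = (2*j)/(14 + j) = 2*j/(14 + j))
R(o) = -5 + o (R(o) = 1*(-5) + o = -5 + o)
1/R(v(U(-2, 5))) = 1/(-5 + 2*(-2 + 5)/(14 + (-2 + 5))) = 1/(-5 + 2*3/(14 + 3)) = 1/(-5 + 2*3/17) = 1/(-5 + 2*3*(1/17)) = 1/(-5 + 6/17) = 1/(-79/17) = -17/79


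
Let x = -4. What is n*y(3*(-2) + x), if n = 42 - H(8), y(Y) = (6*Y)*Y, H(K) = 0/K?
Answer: 25200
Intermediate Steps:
H(K) = 0
y(Y) = 6*Y²
n = 42 (n = 42 - 1*0 = 42 + 0 = 42)
n*y(3*(-2) + x) = 42*(6*(3*(-2) - 4)²) = 42*(6*(-6 - 4)²) = 42*(6*(-10)²) = 42*(6*100) = 42*600 = 25200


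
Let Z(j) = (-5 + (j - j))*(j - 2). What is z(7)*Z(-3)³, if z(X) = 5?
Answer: 78125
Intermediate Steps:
Z(j) = 10 - 5*j (Z(j) = (-5 + 0)*(-2 + j) = -5*(-2 + j) = 10 - 5*j)
z(7)*Z(-3)³ = 5*(10 - 5*(-3))³ = 5*(10 + 15)³ = 5*25³ = 5*15625 = 78125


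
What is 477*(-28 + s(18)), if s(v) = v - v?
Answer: -13356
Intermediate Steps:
s(v) = 0
477*(-28 + s(18)) = 477*(-28 + 0) = 477*(-28) = -13356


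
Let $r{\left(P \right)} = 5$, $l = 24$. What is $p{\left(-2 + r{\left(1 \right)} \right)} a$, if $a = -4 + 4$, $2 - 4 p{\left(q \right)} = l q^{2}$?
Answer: $0$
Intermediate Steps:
$p{\left(q \right)} = \frac{1}{2} - 6 q^{2}$ ($p{\left(q \right)} = \frac{1}{2} - \frac{24 q^{2}}{4} = \frac{1}{2} - 6 q^{2}$)
$a = 0$
$p{\left(-2 + r{\left(1 \right)} \right)} a = \left(\frac{1}{2} - 6 \left(-2 + 5\right)^{2}\right) 0 = \left(\frac{1}{2} - 6 \cdot 3^{2}\right) 0 = \left(\frac{1}{2} - 54\right) 0 = \left(- \frac{107}{2}\right) 0 = 0$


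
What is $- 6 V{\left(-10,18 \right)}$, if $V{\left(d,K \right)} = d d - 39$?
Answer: $-366$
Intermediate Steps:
$V{\left(d,K \right)} = -39 + d^{2}$ ($V{\left(d,K \right)} = d^{2} - 39 = -39 + d^{2}$)
$- 6 V{\left(-10,18 \right)} = - 6 \left(-39 + \left(-10\right)^{2}\right) = - 6 \left(-39 + 100\right) = \left(-6\right) 61 = -366$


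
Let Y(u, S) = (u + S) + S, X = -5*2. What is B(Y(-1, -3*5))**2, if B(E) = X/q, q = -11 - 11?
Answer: 25/121 ≈ 0.20661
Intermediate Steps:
X = -10
q = -22
Y(u, S) = u + 2*S (Y(u, S) = (S + u) + S = u + 2*S)
B(E) = 5/11 (B(E) = -10/(-22) = -10*(-1/22) = 5/11)
B(Y(-1, -3*5))**2 = (5/11)**2 = 25/121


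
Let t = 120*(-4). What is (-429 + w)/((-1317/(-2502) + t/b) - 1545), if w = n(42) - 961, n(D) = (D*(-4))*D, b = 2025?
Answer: 316978380/57972991 ≈ 5.4677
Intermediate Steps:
t = -480
n(D) = -4*D² (n(D) = (-4*D)*D = -4*D²)
w = -8017 (w = -4*42² - 961 = -4*1764 - 961 = -7056 - 961 = -8017)
(-429 + w)/((-1317/(-2502) + t/b) - 1545) = (-429 - 8017)/((-1317/(-2502) - 480/2025) - 1545) = -8446/((-1317*(-1/2502) - 480*1/2025) - 1545) = -8446/((439/834 - 32/135) - 1545) = -8446/(10859/37530 - 1545) = -8446/(-57972991/37530) = -8446*(-37530/57972991) = 316978380/57972991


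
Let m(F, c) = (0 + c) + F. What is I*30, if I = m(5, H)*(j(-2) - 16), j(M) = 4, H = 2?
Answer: -2520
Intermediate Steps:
m(F, c) = F + c (m(F, c) = c + F = F + c)
I = -84 (I = (5 + 2)*(4 - 16) = 7*(-12) = -84)
I*30 = -84*30 = -2520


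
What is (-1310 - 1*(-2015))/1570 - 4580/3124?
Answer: -249409/245234 ≈ -1.0170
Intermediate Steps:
(-1310 - 1*(-2015))/1570 - 4580/3124 = (-1310 + 2015)*(1/1570) - 4580*1/3124 = 705*(1/1570) - 1145/781 = 141/314 - 1145/781 = -249409/245234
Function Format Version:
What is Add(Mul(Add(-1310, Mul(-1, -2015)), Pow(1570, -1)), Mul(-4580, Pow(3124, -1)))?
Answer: Rational(-249409, 245234) ≈ -1.0170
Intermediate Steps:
Add(Mul(Add(-1310, Mul(-1, -2015)), Pow(1570, -1)), Mul(-4580, Pow(3124, -1))) = Add(Mul(Add(-1310, 2015), Rational(1, 1570)), Mul(-4580, Rational(1, 3124))) = Add(Mul(705, Rational(1, 1570)), Rational(-1145, 781)) = Add(Rational(141, 314), Rational(-1145, 781)) = Rational(-249409, 245234)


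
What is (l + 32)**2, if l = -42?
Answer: 100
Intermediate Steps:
(l + 32)**2 = (-42 + 32)**2 = (-10)**2 = 100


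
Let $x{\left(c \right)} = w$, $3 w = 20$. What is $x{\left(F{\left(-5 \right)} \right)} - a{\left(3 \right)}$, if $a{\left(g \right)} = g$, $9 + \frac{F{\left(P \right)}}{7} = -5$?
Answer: $\frac{11}{3} \approx 3.6667$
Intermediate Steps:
$w = \frac{20}{3}$ ($w = \frac{1}{3} \cdot 20 = \frac{20}{3} \approx 6.6667$)
$F{\left(P \right)} = -98$ ($F{\left(P \right)} = -63 + 7 \left(-5\right) = -63 - 35 = -98$)
$x{\left(c \right)} = \frac{20}{3}$
$x{\left(F{\left(-5 \right)} \right)} - a{\left(3 \right)} = \frac{20}{3} - 3 = \frac{11}{3}$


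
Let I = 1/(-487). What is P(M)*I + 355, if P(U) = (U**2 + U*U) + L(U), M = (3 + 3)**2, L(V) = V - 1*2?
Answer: 170259/487 ≈ 349.61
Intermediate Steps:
L(V) = -2 + V (L(V) = V - 2 = -2 + V)
M = 36 (M = 6**2 = 36)
I = -1/487 ≈ -0.0020534
P(U) = -2 + U + 2*U**2 (P(U) = (U**2 + U*U) + (-2 + U) = (U**2 + U**2) + (-2 + U) = 2*U**2 + (-2 + U) = -2 + U + 2*U**2)
P(M)*I + 355 = (-2 + 36 + 2*36**2)*(-1/487) + 355 = (-2 + 36 + 2*1296)*(-1/487) + 355 = (-2 + 36 + 2592)*(-1/487) + 355 = 2626*(-1/487) + 355 = -2626/487 + 355 = 170259/487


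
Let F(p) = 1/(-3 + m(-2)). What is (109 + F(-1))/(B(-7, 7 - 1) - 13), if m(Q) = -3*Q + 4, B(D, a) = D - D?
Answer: -764/91 ≈ -8.3956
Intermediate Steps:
B(D, a) = 0
m(Q) = 4 - 3*Q
F(p) = ⅐ (F(p) = 1/(-3 + (4 - 3*(-2))) = 1/(-3 + (4 + 6)) = 1/(-3 + 10) = 1/7 = ⅐)
(109 + F(-1))/(B(-7, 7 - 1) - 13) = (109 + ⅐)/(0 - 13) = (764/7)/(-13) = -1/13*764/7 = -764/91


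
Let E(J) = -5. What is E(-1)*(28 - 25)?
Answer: -15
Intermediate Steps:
E(-1)*(28 - 25) = -5*(28 - 25) = -5*3 = -15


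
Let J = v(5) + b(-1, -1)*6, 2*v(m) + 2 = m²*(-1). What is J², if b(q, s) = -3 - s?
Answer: 2601/4 ≈ 650.25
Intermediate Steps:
v(m) = -1 - m²/2 (v(m) = -1 + (m²*(-1))/2 = -1 + (-m²)/2 = -1 - m²/2)
J = -51/2 (J = (-1 - ½*5²) + (-3 - 1*(-1))*6 = (-1 - ½*25) + (-3 + 1)*6 = (-1 - 25/2) - 2*6 = -27/2 - 12 = -51/2 ≈ -25.500)
J² = (-51/2)² = 2601/4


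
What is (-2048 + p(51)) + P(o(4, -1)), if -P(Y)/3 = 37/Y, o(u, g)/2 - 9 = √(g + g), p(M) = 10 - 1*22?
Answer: (-4120*√2 + 37191*I)/(2*(√2 - 9*I)) ≈ -2066.0 + 0.94565*I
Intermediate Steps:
p(M) = -12 (p(M) = 10 - 22 = -12)
o(u, g) = 18 + 2*√2*√g (o(u, g) = 18 + 2*√(g + g) = 18 + 2*√(2*g) = 18 + 2*(√2*√g) = 18 + 2*√2*√g)
P(Y) = -111/Y
(-2048 + p(51)) + P(o(4, -1)) = (-2048 - 12) - 111/(18 + 2*√2*√(-1)) = -2060 - 111/(18 + 2*√2*I) = -2060 - 111/(18 + 2*I*√2)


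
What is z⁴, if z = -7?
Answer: 2401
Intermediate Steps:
z⁴ = (-7)⁴ = 2401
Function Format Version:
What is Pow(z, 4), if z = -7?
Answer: 2401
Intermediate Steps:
Pow(z, 4) = Pow(-7, 4) = 2401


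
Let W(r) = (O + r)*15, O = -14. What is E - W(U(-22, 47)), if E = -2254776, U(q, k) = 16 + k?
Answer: -2255511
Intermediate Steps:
W(r) = -210 + 15*r (W(r) = (-14 + r)*15 = -210 + 15*r)
E - W(U(-22, 47)) = -2254776 - (-210 + 15*(16 + 47)) = -2254776 - (-210 + 15*63) = -2254776 - (-210 + 945) = -2254776 - 1*735 = -2254776 - 735 = -2255511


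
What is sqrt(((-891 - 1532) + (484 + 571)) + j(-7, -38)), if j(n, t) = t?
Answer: I*sqrt(1406) ≈ 37.497*I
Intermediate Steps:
sqrt(((-891 - 1532) + (484 + 571)) + j(-7, -38)) = sqrt(((-891 - 1532) + (484 + 571)) - 38) = sqrt((-2423 + 1055) - 38) = sqrt(-1368 - 38) = sqrt(-1406) = I*sqrt(1406)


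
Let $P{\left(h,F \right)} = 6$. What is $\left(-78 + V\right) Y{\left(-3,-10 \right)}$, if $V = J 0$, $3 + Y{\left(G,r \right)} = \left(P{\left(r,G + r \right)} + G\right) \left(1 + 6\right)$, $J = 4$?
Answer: $-1404$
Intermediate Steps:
$Y{\left(G,r \right)} = 39 + 7 G$ ($Y{\left(G,r \right)} = -3 + \left(6 + G\right) \left(1 + 6\right) = -3 + \left(6 + G\right) 7 = -3 + \left(42 + 7 G\right) = 39 + 7 G$)
$V = 0$ ($V = 4 \cdot 0 = 0$)
$\left(-78 + V\right) Y{\left(-3,-10 \right)} = \left(-78 + 0\right) \left(39 + 7 \left(-3\right)\right) = - 78 \left(39 - 21\right) = \left(-78\right) 18 = -1404$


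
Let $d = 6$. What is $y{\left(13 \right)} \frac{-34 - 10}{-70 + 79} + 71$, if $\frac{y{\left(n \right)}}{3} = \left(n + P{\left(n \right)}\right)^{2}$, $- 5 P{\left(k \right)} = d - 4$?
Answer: $- \frac{56437}{25} \approx -2257.5$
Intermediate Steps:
$P{\left(k \right)} = - \frac{2}{5}$ ($P{\left(k \right)} = - \frac{6 - 4}{5} = \left(- \frac{1}{5}\right) 2 = - \frac{2}{5}$)
$y{\left(n \right)} = 3 \left(- \frac{2}{5} + n\right)^{2}$ ($y{\left(n \right)} = 3 \left(n - \frac{2}{5}\right)^{2} = 3 \left(- \frac{2}{5} + n\right)^{2}$)
$y{\left(13 \right)} \frac{-34 - 10}{-70 + 79} + 71 = \frac{3 \left(-2 + 5 \cdot 13\right)^{2}}{25} \frac{-34 - 10}{-70 + 79} + 71 = \frac{3 \left(-2 + 65\right)^{2}}{25} \left(- \frac{44}{9}\right) + 71 = \frac{3 \cdot 63^{2}}{25} \left(\left(-44\right) \frac{1}{9}\right) + 71 = \frac{3}{25} \cdot 3969 \left(- \frac{44}{9}\right) + 71 = \frac{11907}{25} \left(- \frac{44}{9}\right) + 71 = - \frac{58212}{25} + 71 = - \frac{56437}{25}$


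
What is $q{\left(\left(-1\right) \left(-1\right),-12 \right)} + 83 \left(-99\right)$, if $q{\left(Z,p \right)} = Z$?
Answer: $-8216$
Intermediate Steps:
$q{\left(\left(-1\right) \left(-1\right),-12 \right)} + 83 \left(-99\right) = \left(-1\right) \left(-1\right) + 83 \left(-99\right) = 1 - 8217 = -8216$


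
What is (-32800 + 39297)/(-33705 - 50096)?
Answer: -6497/83801 ≈ -0.077529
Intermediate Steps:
(-32800 + 39297)/(-33705 - 50096) = 6497/(-83801) = 6497*(-1/83801) = -6497/83801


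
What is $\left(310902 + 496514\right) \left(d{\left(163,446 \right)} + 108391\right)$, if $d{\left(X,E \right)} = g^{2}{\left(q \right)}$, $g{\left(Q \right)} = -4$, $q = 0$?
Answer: $87529546312$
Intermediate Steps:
$d{\left(X,E \right)} = 16$ ($d{\left(X,E \right)} = \left(-4\right)^{2} = 16$)
$\left(310902 + 496514\right) \left(d{\left(163,446 \right)} + 108391\right) = \left(310902 + 496514\right) \left(16 + 108391\right) = 807416 \cdot 108407 = 87529546312$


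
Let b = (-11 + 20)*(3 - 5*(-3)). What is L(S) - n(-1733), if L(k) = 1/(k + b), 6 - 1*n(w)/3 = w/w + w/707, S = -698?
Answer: -8471651/378952 ≈ -22.355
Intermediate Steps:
n(w) = 15 - 3*w/707 (n(w) = 18 - 3*(w/w + w/707) = 18 - 3*(1 + w*(1/707)) = 18 - 3*(1 + w/707) = 18 + (-3 - 3*w/707) = 15 - 3*w/707)
b = 162 (b = 9*(3 + 15) = 9*18 = 162)
L(k) = 1/(162 + k) (L(k) = 1/(k + 162) = 1/(162 + k))
L(S) - n(-1733) = 1/(162 - 698) - (15 - 3/707*(-1733)) = 1/(-536) - (15 + 5199/707) = -1/536 - 1*15804/707 = -1/536 - 15804/707 = -8471651/378952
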